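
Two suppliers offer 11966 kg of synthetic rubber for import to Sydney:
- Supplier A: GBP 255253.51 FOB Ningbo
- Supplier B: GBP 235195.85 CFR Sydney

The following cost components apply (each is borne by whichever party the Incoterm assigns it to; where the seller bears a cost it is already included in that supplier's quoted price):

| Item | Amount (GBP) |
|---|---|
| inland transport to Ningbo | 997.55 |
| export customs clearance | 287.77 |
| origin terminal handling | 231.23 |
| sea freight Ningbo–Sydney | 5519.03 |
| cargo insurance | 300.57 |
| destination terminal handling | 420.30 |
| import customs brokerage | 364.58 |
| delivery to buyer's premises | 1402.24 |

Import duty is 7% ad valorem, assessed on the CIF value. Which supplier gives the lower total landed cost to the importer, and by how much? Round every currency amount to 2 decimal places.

Supplier B is cheaper by GBP 27367.06

Supplier A (FOB):
CIF value = FOB price + freight + insurance = 255253.51 + 5519.03 + 300.57 = 261073.11
Import duty = 261073.11 × 7% = 18275.12
Buyer bears (A): 5519.03 + 300.57 + 420.30 + 364.58 + 1402.24 = 8006.72
Landed cost (A) = invoice 255253.51 + 8006.72 + duty 18275.12 = 281535.35
Supplier B (CFR):
CIF value = CFR price + insurance = 235195.85 + 300.57 = 235496.42
Import duty = 235496.42 × 7% = 16484.75
Buyer bears (B): 300.57 + 420.30 + 364.58 + 1402.24 = 2487.69
Landed cost (B) = invoice 235195.85 + 2487.69 + duty 16484.75 = 254168.29
Difference = |281535.35 − 254168.29| = 27367.06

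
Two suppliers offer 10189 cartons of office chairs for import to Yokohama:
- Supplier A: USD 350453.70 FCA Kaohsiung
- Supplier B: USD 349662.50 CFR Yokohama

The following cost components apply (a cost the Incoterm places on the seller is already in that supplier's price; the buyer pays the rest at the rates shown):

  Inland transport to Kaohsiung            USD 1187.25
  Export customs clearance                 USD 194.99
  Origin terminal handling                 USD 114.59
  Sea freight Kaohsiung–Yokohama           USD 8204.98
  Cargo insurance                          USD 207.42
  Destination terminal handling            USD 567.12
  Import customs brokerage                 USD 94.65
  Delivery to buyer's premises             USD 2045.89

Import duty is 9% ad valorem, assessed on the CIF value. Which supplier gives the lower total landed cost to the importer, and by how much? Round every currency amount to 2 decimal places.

Supplier B is cheaper by USD 9930.74

Supplier A (FCA):
CIF value = FCA price + origin terminal + freight + insurance = 350453.70 + 114.59 + 8204.98 + 207.42 = 358980.69
Import duty = 358980.69 × 9% = 32308.26
Buyer bears (A): 114.59 + 8204.98 + 207.42 + 567.12 + 94.65 + 2045.89 = 11234.65
Landed cost (A) = invoice 350453.70 + 11234.65 + duty 32308.26 = 393996.61
Supplier B (CFR):
CIF value = CFR price + insurance = 349662.50 + 207.42 = 349869.92
Import duty = 349869.92 × 9% = 31488.29
Buyer bears (B): 207.42 + 567.12 + 94.65 + 2045.89 = 2915.08
Landed cost (B) = invoice 349662.50 + 2915.08 + duty 31488.29 = 384065.87
Difference = |393996.61 − 384065.87| = 9930.74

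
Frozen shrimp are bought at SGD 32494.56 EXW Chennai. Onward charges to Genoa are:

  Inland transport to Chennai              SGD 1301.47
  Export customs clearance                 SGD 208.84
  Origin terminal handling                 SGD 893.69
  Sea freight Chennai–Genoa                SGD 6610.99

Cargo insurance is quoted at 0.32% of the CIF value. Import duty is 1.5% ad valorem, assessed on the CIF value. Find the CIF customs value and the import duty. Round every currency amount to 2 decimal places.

CIF value: SGD 41642.81; import duty: SGD 624.64

Let C be the CIF value. C = EXW price + pre-shipment costs + freight + 0.32% × C
C − 0.32% × C = 32494.56 + 1301.47 + 208.84 + 893.69 + 6610.99
0.9968 × C = 41509.55
C = 41509.55 / 0.9968 = 41642.81
Insurance premium = 0.32% × 41642.81 = 133.26
Import duty = 41642.81 × 1.5% = 624.64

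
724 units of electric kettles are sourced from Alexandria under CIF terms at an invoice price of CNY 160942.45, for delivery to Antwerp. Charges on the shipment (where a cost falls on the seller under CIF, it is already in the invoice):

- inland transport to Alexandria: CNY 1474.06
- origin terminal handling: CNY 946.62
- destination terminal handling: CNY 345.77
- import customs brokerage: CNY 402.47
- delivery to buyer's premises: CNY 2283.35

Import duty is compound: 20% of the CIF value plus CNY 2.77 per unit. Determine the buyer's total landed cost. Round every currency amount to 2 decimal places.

CIF: the seller pays costs through ocean freight and marine insurance to the destination port.
Already in the invoice (seller's account under CIF): inland to port, origin terminal — exclude.
The CIF price already equals the CIF value: 160942.45
Ad valorem component: 160942.45 × 20% = 32188.49
Specific component: 724 × 2.77 = 2005.48
Import duty = 32188.49 + 2005.48 = 34193.97
Buyer bears: destination terminal 345.77 + brokerage 402.47 + delivery 2283.35 + duty 34193.97 = 37225.56
Landed cost = invoice 160942.45 + 37225.56 = 198168.01

Total landed cost: CNY 198168.01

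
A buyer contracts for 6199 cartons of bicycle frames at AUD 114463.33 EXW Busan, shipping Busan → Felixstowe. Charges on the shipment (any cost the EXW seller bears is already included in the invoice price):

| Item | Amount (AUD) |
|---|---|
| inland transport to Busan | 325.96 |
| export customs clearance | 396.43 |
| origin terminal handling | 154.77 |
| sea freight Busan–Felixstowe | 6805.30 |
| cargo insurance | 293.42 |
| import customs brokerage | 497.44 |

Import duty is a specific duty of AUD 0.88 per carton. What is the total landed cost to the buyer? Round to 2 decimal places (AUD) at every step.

Total landed cost: AUD 128391.77

EXW: the seller makes goods available at their premises; the buyer bears all onward costs.
CIF value = EXW price + inland to port + export clearance + origin terminal + freight + insurance = 114463.33 + 325.96 + 396.43 + 154.77 + 6805.30 + 293.42 = 122439.21
Import duty = 6199 × 0.88 = 5455.12
Buyer bears: inland to port 325.96 + export clearance 396.43 + origin terminal 154.77 + freight 6805.30 + insurance 293.42 + brokerage 497.44 + duty 5455.12 = 13928.44
Landed cost = invoice 114463.33 + 13928.44 = 128391.77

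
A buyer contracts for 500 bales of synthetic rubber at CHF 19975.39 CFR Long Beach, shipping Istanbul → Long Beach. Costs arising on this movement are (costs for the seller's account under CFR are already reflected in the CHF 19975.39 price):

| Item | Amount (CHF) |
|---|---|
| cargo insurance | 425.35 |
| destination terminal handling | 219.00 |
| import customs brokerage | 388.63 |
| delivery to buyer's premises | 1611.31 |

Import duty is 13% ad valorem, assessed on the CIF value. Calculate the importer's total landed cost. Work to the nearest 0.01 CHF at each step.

Total landed cost: CHF 25271.78

CFR: the seller pays costs through ocean freight to the destination port, but not insurance.
CIF value = CFR price + insurance = 19975.39 + 425.35 = 20400.74
Import duty = 20400.74 × 13% = 2652.10
Buyer bears: insurance 425.35 + destination terminal 219.00 + brokerage 388.63 + delivery 1611.31 + duty 2652.10 = 5296.39
Landed cost = invoice 19975.39 + 5296.39 = 25271.78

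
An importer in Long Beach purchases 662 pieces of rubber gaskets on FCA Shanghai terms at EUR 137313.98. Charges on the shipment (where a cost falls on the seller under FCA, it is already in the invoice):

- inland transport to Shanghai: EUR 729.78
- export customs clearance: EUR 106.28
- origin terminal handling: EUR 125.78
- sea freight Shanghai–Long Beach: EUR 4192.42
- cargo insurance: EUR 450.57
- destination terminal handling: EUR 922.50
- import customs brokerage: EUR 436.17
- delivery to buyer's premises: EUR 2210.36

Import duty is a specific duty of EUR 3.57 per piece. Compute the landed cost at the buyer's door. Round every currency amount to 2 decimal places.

Total landed cost: EUR 148015.12

FCA: the seller delivers export-cleared goods to the carrier; the buyer bears costs from that point.
Already in the invoice (seller's account under FCA): inland to port, export clearance — exclude.
CIF value = FCA price + origin terminal + freight + insurance = 137313.98 + 125.78 + 4192.42 + 450.57 = 142082.75
Import duty = 662 × 3.57 = 2363.34
Buyer bears: origin terminal 125.78 + freight 4192.42 + insurance 450.57 + destination terminal 922.50 + brokerage 436.17 + delivery 2210.36 + duty 2363.34 = 10701.14
Landed cost = invoice 137313.98 + 10701.14 = 148015.12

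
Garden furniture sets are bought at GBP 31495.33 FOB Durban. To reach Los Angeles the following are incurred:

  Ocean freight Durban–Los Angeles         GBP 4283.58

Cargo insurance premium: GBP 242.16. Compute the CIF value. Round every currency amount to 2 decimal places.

CIF value: GBP 36021.07

CIF = FOB price + freight + insurance
CIF = 31495.33 + 4283.58 + 242.16 = 36021.07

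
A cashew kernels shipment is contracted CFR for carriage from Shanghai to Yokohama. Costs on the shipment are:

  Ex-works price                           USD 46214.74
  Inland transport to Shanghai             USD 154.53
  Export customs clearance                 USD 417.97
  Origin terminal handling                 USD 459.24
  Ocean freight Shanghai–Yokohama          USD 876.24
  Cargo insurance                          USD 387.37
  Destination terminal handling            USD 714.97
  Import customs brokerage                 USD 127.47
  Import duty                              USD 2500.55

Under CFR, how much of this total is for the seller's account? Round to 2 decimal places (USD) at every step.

CFR: the seller pays costs through ocean freight to the destination port, but not insurance.
Seller's account: goods 46214.74 + inland to port 154.53 + export clearance 417.97 + origin terminal 459.24 + freight 876.24 = 48122.72
Buyer's account: insurance 387.37 + destination terminal 714.97 + brokerage 127.47 + duty 2500.55 = 3730.36

Seller's account: USD 48122.72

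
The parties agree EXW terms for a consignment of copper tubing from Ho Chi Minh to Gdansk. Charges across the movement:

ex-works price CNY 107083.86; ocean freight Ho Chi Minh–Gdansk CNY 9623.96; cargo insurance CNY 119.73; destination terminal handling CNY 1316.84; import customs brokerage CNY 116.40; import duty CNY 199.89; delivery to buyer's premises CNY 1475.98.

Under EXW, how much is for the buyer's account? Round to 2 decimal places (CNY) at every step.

EXW: the seller makes goods available at their premises; the buyer bears all onward costs.
Seller's account: goods 107083.86 = 107083.86
Buyer's account: freight 9623.96 + insurance 119.73 + destination terminal 1316.84 + brokerage 116.40 + duty 199.89 + delivery 1475.98 = 12852.80

Buyer's account: CNY 12852.80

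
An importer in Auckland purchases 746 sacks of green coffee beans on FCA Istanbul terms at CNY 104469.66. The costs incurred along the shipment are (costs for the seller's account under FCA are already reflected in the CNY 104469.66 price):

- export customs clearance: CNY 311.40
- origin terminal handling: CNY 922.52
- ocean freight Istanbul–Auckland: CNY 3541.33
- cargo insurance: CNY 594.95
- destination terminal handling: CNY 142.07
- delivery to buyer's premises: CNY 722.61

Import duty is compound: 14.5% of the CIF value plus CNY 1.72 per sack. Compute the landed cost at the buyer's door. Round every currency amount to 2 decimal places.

Total landed cost: CNY 127557.89

FCA: the seller delivers export-cleared goods to the carrier; the buyer bears costs from that point.
Already in the invoice (seller's account under FCA): export clearance — exclude.
CIF value = FCA price + origin terminal + freight + insurance = 104469.66 + 922.52 + 3541.33 + 594.95 = 109528.46
Ad valorem component: 109528.46 × 14.5% = 15881.63
Specific component: 746 × 1.72 = 1283.12
Import duty = 15881.63 + 1283.12 = 17164.75
Buyer bears: origin terminal 922.52 + freight 3541.33 + insurance 594.95 + destination terminal 142.07 + delivery 722.61 + duty 17164.75 = 23088.23
Landed cost = invoice 104469.66 + 23088.23 = 127557.89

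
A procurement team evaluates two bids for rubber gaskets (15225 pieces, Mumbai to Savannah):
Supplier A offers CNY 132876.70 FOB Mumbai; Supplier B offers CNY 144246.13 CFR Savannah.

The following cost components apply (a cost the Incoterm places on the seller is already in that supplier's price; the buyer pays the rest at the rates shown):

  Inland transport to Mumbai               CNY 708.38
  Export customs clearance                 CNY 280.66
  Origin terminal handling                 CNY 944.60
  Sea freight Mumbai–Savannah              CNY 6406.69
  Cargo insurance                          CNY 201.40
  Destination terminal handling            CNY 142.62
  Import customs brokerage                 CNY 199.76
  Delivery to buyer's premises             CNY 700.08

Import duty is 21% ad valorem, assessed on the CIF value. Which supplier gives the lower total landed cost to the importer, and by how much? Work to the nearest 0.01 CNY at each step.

Supplier A is cheaper by CNY 6004.91

Supplier A (FOB):
CIF value = FOB price + freight + insurance = 132876.70 + 6406.69 + 201.40 = 139484.79
Import duty = 139484.79 × 21% = 29291.81
Buyer bears (A): 6406.69 + 201.40 + 142.62 + 199.76 + 700.08 = 7650.55
Landed cost (A) = invoice 132876.70 + 7650.55 + duty 29291.81 = 169819.06
Supplier B (CFR):
CIF value = CFR price + insurance = 144246.13 + 201.40 = 144447.53
Import duty = 144447.53 × 21% = 30333.98
Buyer bears (B): 201.40 + 142.62 + 199.76 + 700.08 = 1243.86
Landed cost (B) = invoice 144246.13 + 1243.86 + duty 30333.98 = 175823.97
Difference = |169819.06 − 175823.97| = 6004.91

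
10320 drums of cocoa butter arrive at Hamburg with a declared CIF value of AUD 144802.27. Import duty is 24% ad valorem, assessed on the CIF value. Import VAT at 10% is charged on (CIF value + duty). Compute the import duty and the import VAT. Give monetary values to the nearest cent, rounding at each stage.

Import duty: AUD 34752.54; import VAT: AUD 17955.48

Import duty = 144802.27 × 24% = 34752.54
VAT base = CIF + duty = 144802.27 + 34752.54 = 179554.81
Import VAT = 179554.81 × 10% = 17955.48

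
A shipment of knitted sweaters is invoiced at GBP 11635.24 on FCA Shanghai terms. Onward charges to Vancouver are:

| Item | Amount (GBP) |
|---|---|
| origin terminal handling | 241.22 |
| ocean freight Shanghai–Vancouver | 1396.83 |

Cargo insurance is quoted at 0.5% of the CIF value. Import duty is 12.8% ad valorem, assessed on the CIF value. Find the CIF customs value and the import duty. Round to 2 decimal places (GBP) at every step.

Let C be the CIF value. C = FCA price + pre-shipment costs + freight + 0.5% × C
C − 0.5% × C = 11635.24 + 241.22 + 1396.83
0.995 × C = 13273.29
C = 13273.29 / 0.995 = 13339.99
Insurance premium = 0.5% × 13339.99 = 66.70
Import duty = 13339.99 × 12.8% = 1707.52

CIF value: GBP 13339.99; import duty: GBP 1707.52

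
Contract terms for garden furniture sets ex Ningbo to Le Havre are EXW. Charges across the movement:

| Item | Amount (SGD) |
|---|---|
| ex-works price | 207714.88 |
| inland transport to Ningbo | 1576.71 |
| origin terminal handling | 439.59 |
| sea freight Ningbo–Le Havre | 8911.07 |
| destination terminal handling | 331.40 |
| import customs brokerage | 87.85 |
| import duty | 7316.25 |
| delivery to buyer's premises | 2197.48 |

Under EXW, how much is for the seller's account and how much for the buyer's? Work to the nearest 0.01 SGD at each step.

Seller: SGD 207714.88; buyer: SGD 20860.35

EXW: the seller makes goods available at their premises; the buyer bears all onward costs.
Seller's account: goods 207714.88 = 207714.88
Buyer's account: inland to port 1576.71 + origin terminal 439.59 + freight 8911.07 + destination terminal 331.40 + brokerage 87.85 + duty 7316.25 + delivery 2197.48 = 20860.35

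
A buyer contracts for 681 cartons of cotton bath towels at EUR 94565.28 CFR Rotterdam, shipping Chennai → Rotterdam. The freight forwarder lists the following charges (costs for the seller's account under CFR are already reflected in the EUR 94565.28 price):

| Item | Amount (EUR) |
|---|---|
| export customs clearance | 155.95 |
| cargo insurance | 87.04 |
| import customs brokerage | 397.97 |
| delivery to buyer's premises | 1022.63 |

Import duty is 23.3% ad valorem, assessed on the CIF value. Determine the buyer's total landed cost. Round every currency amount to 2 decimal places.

Total landed cost: EUR 118126.91

CFR: the seller pays costs through ocean freight to the destination port, but not insurance.
Already in the invoice (seller's account under CFR): export clearance — exclude.
CIF value = CFR price + insurance = 94565.28 + 87.04 = 94652.32
Import duty = 94652.32 × 23.3% = 22053.99
Buyer bears: insurance 87.04 + brokerage 397.97 + delivery 1022.63 + duty 22053.99 = 23561.63
Landed cost = invoice 94565.28 + 23561.63 = 118126.91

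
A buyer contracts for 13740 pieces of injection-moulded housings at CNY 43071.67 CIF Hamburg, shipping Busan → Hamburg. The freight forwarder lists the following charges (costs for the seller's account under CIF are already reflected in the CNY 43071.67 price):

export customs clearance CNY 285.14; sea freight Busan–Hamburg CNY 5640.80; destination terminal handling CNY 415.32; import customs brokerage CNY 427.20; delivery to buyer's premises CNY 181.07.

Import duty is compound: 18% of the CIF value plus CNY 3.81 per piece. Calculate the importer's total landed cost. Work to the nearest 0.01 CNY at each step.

CIF: the seller pays costs through ocean freight and marine insurance to the destination port.
Already in the invoice (seller's account under CIF): export clearance, freight — exclude.
The CIF price already equals the CIF value: 43071.67
Ad valorem component: 43071.67 × 18% = 7752.90
Specific component: 13740 × 3.81 = 52349.40
Import duty = 7752.90 + 52349.40 = 60102.30
Buyer bears: destination terminal 415.32 + brokerage 427.20 + delivery 181.07 + duty 60102.30 = 61125.89
Landed cost = invoice 43071.67 + 61125.89 = 104197.56

Total landed cost: CNY 104197.56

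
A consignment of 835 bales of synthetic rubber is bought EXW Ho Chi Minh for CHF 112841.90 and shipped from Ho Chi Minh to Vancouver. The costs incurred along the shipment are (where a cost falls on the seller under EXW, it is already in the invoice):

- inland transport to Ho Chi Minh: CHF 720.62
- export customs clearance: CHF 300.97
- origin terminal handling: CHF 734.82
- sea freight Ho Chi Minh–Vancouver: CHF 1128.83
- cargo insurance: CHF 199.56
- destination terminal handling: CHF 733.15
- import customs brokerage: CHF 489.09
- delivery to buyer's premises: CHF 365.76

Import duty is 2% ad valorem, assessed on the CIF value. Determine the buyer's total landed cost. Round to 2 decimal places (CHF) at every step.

Total landed cost: CHF 119833.23

EXW: the seller makes goods available at their premises; the buyer bears all onward costs.
CIF value = EXW price + inland to port + export clearance + origin terminal + freight + insurance = 112841.90 + 720.62 + 300.97 + 734.82 + 1128.83 + 199.56 = 115926.70
Import duty = 115926.70 × 2% = 2318.53
Buyer bears: inland to port 720.62 + export clearance 300.97 + origin terminal 734.82 + freight 1128.83 + insurance 199.56 + destination terminal 733.15 + brokerage 489.09 + delivery 365.76 + duty 2318.53 = 6991.33
Landed cost = invoice 112841.90 + 6991.33 = 119833.23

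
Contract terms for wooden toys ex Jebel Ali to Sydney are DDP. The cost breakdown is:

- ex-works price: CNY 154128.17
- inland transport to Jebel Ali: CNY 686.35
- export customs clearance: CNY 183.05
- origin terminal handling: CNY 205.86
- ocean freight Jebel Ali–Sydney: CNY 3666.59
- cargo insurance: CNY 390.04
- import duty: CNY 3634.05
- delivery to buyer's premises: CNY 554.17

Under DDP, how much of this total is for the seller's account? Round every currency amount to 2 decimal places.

Seller's account: CNY 163448.28

DDP: the seller bears all costs including import duty.
Seller's account: goods 154128.17 + inland to port 686.35 + export clearance 183.05 + origin terminal 205.86 + freight 3666.59 + insurance 390.04 + duty 3634.05 + delivery 554.17 = 163448.28
Buyer's account: 0.00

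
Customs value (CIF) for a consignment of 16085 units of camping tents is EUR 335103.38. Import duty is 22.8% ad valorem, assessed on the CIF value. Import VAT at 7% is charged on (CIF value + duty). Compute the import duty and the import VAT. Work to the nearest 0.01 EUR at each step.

Import duty: EUR 76403.57; import VAT: EUR 28805.49

Import duty = 335103.38 × 22.8% = 76403.57
VAT base = CIF + duty = 335103.38 + 76403.57 = 411506.95
Import VAT = 411506.95 × 7% = 28805.49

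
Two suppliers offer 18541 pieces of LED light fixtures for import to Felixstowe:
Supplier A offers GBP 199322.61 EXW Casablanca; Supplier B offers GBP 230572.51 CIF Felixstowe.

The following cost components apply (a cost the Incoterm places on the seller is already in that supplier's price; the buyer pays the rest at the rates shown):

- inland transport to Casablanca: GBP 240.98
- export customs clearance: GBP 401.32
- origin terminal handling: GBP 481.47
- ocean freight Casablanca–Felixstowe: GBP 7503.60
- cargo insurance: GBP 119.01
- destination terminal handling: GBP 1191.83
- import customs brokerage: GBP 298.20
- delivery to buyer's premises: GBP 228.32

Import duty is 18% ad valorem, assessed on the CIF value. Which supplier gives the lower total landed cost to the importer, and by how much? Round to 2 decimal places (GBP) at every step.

Supplier A (EXW):
CIF value = EXW price + inland to port + export clearance + origin terminal + freight + insurance = 199322.61 + 240.98 + 401.32 + 481.47 + 7503.60 + 119.01 = 208068.99
Import duty = 208068.99 × 18% = 37452.42
Buyer bears (A): 240.98 + 401.32 + 481.47 + 7503.60 + 119.01 + 1191.83 + 298.20 + 228.32 = 10464.73
Landed cost (A) = invoice 199322.61 + 10464.73 + duty 37452.42 = 247239.76
Supplier B (CIF):
The CIF price already equals the CIF value: 230572.51
Import duty = 230572.51 × 18% = 41503.05
Buyer bears (B): 1191.83 + 298.20 + 228.32 = 1718.35
Landed cost (B) = invoice 230572.51 + 1718.35 + duty 41503.05 = 273793.91
Difference = |247239.76 − 273793.91| = 26554.15

Supplier A is cheaper by GBP 26554.15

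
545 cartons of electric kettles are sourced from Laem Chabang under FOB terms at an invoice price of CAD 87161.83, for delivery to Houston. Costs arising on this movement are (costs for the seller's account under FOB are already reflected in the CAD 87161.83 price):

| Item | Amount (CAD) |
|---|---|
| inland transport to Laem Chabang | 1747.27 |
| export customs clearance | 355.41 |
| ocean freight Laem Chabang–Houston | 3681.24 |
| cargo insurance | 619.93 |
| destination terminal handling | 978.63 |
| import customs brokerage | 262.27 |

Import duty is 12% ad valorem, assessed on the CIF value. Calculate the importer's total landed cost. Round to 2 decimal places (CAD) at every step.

FOB: the seller bears costs until goods are on board at the origin port; the buyer bears freight, insurance and all costs thereafter.
Already in the invoice (seller's account under FOB): inland to port, export clearance — exclude.
CIF value = FOB price + freight + insurance = 87161.83 + 3681.24 + 619.93 = 91463.00
Import duty = 91463.00 × 12% = 10975.56
Buyer bears: freight 3681.24 + insurance 619.93 + destination terminal 978.63 + brokerage 262.27 + duty 10975.56 = 16517.63
Landed cost = invoice 87161.83 + 16517.63 = 103679.46

Total landed cost: CAD 103679.46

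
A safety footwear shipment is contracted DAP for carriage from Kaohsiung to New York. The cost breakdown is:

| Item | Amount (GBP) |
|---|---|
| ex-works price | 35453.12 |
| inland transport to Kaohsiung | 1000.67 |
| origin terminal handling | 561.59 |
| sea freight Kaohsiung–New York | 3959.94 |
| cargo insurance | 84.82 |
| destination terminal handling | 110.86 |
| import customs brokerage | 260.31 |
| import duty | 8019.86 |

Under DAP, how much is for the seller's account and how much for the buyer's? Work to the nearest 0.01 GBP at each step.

Seller: GBP 41171.00; buyer: GBP 8280.17

DAP: the seller bears all costs to the named destination except import duty and clearance.
Seller's account: goods 35453.12 + inland to port 1000.67 + origin terminal 561.59 + freight 3959.94 + insurance 84.82 + destination terminal 110.86 = 41171.00
Buyer's account: brokerage 260.31 + duty 8019.86 = 8280.17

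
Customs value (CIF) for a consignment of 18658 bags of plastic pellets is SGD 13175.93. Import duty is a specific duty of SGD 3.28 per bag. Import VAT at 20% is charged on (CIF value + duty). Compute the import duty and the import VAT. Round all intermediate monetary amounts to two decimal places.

Import duty: SGD 61198.24; import VAT: SGD 14874.83

Import duty = 18658 × 3.28 = 61198.24
VAT base = CIF + duty = 13175.93 + 61198.24 = 74374.17
Import VAT = 74374.17 × 20% = 14874.83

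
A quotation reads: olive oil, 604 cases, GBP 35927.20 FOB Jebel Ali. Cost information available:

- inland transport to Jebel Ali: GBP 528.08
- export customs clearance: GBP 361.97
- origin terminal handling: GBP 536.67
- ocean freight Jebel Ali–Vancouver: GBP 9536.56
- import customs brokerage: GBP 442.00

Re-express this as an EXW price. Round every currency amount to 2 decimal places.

Not relevant to the conversion: freight, brokerage — on the buyer under both terms; not part of either seller's price.
From FOB to EXW, the seller no longer bears: inland to port, export clearance, origin terminal.
EXW price = 35927.20 − 528.08 − 361.97 − 536.67 = 34500.48

EXW price: GBP 34500.48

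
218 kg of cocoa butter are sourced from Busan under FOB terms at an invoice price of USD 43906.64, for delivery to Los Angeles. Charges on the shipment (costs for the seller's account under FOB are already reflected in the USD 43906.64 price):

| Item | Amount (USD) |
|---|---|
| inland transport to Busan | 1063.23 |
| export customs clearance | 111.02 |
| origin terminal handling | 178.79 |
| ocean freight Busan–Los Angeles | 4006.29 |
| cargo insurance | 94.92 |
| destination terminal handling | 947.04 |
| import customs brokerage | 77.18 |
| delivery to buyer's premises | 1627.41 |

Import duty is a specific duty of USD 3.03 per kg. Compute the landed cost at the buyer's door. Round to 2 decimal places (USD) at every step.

Total landed cost: USD 51320.02

FOB: the seller bears costs until goods are on board at the origin port; the buyer bears freight, insurance and all costs thereafter.
Already in the invoice (seller's account under FOB): inland to port, export clearance, origin terminal — exclude.
CIF value = FOB price + freight + insurance = 43906.64 + 4006.29 + 94.92 = 48007.85
Import duty = 218 × 3.03 = 660.54
Buyer bears: freight 4006.29 + insurance 94.92 + destination terminal 947.04 + brokerage 77.18 + delivery 1627.41 + duty 660.54 = 7413.38
Landed cost = invoice 43906.64 + 7413.38 = 51320.02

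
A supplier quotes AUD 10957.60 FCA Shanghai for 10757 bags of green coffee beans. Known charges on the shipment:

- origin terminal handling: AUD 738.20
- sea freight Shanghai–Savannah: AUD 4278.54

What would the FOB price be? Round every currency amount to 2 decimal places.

Not relevant to the conversion: freight — on the buyer under both terms; not part of either seller's price.
From FCA to FOB, the seller additionally bears: origin terminal.
FOB price = 10957.60 + 738.20 = 11695.80

FOB price: AUD 11695.80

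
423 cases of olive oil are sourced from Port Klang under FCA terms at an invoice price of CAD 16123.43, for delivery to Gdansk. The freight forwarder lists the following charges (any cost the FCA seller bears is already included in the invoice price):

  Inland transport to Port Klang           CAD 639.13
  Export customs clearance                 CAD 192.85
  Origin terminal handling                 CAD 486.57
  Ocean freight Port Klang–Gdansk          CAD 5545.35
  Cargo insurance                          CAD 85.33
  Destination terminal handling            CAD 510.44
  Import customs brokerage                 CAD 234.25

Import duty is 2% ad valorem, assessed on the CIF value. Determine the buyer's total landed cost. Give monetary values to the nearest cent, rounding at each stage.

FCA: the seller delivers export-cleared goods to the carrier; the buyer bears costs from that point.
Already in the invoice (seller's account under FCA): inland to port, export clearance — exclude.
CIF value = FCA price + origin terminal + freight + insurance = 16123.43 + 486.57 + 5545.35 + 85.33 = 22240.68
Import duty = 22240.68 × 2% = 444.81
Buyer bears: origin terminal 486.57 + freight 5545.35 + insurance 85.33 + destination terminal 510.44 + brokerage 234.25 + duty 444.81 = 7306.75
Landed cost = invoice 16123.43 + 7306.75 = 23430.18

Total landed cost: CAD 23430.18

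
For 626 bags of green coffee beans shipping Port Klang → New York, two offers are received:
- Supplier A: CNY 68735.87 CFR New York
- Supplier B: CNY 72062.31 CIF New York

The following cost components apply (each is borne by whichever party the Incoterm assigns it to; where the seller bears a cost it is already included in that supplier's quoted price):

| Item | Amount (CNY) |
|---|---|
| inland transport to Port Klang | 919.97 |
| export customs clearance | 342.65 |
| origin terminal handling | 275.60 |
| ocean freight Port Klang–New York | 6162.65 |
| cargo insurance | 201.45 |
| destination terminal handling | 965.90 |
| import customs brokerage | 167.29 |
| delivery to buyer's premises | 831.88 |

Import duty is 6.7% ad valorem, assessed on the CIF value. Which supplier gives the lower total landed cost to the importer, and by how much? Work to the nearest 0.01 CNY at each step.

Supplier A is cheaper by CNY 3334.36

Supplier A (CFR):
CIF value = CFR price + insurance = 68735.87 + 201.45 = 68937.32
Import duty = 68937.32 × 6.7% = 4618.80
Buyer bears (A): 201.45 + 965.90 + 167.29 + 831.88 = 2166.52
Landed cost (A) = invoice 68735.87 + 2166.52 + duty 4618.80 = 75521.19
Supplier B (CIF):
The CIF price already equals the CIF value: 72062.31
Import duty = 72062.31 × 6.7% = 4828.17
Buyer bears (B): 965.90 + 167.29 + 831.88 = 1965.07
Landed cost (B) = invoice 72062.31 + 1965.07 + duty 4828.17 = 78855.55
Difference = |75521.19 − 78855.55| = 3334.36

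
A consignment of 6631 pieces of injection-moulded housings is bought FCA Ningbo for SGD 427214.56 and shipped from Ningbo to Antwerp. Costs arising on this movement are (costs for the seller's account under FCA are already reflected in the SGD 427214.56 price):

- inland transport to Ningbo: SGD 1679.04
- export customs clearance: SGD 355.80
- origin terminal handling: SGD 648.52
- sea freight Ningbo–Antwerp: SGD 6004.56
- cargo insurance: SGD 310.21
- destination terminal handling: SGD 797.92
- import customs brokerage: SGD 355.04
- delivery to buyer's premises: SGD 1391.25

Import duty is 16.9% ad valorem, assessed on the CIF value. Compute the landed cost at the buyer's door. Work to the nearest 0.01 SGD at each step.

Total landed cost: SGD 510098.12

FCA: the seller delivers export-cleared goods to the carrier; the buyer bears costs from that point.
Already in the invoice (seller's account under FCA): inland to port, export clearance — exclude.
CIF value = FCA price + origin terminal + freight + insurance = 427214.56 + 648.52 + 6004.56 + 310.21 = 434177.85
Import duty = 434177.85 × 16.9% = 73376.06
Buyer bears: origin terminal 648.52 + freight 6004.56 + insurance 310.21 + destination terminal 797.92 + brokerage 355.04 + delivery 1391.25 + duty 73376.06 = 82883.56
Landed cost = invoice 427214.56 + 82883.56 = 510098.12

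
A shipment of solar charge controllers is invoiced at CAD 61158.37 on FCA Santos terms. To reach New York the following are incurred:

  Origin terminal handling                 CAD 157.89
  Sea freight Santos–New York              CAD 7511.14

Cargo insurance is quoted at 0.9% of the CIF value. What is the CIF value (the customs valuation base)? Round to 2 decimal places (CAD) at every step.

CIF value: CAD 69452.47

Let C be the CIF value. C = FCA price + pre-shipment costs + freight + 0.9% × C
C − 0.9% × C = 61158.37 + 157.89 + 7511.14
0.991 × C = 68827.40
C = 68827.40 / 0.991 = 69452.47
Insurance premium = 0.9% × 69452.47 = 625.07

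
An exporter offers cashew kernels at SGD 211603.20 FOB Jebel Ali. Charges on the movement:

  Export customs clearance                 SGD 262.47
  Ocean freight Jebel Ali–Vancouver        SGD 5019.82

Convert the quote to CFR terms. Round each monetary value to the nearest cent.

CFR price: SGD 216623.02

Not relevant to the conversion: export clearance — on the seller under both FOB and CFR; already in the FOB price and stays in the CFR price.
From FOB to CFR, the seller additionally bears: freight.
CFR price = 211603.20 + 5019.82 = 216623.02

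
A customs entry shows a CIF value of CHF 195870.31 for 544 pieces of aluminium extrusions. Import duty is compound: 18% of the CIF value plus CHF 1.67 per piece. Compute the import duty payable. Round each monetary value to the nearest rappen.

Import duty: CHF 36165.14

Ad valorem component: 195870.31 × 18% = 35256.66
Specific component: 544 × 1.67 = 908.48
Import duty = 35256.66 + 908.48 = 36165.14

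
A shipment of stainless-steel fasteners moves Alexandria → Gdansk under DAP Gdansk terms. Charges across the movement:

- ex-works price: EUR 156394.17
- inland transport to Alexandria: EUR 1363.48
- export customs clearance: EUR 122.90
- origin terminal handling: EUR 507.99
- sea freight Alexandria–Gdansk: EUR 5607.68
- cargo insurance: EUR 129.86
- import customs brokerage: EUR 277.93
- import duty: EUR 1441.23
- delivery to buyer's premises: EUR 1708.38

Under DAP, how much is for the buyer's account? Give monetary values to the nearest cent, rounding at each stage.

Buyer's account: EUR 1719.16

DAP: the seller bears all costs to the named destination except import duty and clearance.
Seller's account: goods 156394.17 + inland to port 1363.48 + export clearance 122.90 + origin terminal 507.99 + freight 5607.68 + insurance 129.86 + delivery 1708.38 = 165834.46
Buyer's account: brokerage 277.93 + duty 1441.23 = 1719.16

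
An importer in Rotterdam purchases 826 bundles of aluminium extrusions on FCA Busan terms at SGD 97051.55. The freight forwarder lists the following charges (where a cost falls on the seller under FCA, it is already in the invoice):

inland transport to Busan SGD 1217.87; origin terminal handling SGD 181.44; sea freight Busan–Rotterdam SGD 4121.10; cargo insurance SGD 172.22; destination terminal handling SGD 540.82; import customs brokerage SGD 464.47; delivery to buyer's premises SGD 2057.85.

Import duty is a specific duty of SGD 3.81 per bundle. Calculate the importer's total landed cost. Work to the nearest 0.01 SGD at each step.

FCA: the seller delivers export-cleared goods to the carrier; the buyer bears costs from that point.
Already in the invoice (seller's account under FCA): inland to port — exclude.
CIF value = FCA price + origin terminal + freight + insurance = 97051.55 + 181.44 + 4121.10 + 172.22 = 101526.31
Import duty = 826 × 3.81 = 3147.06
Buyer bears: origin terminal 181.44 + freight 4121.10 + insurance 172.22 + destination terminal 540.82 + brokerage 464.47 + delivery 2057.85 + duty 3147.06 = 10684.96
Landed cost = invoice 97051.55 + 10684.96 = 107736.51

Total landed cost: SGD 107736.51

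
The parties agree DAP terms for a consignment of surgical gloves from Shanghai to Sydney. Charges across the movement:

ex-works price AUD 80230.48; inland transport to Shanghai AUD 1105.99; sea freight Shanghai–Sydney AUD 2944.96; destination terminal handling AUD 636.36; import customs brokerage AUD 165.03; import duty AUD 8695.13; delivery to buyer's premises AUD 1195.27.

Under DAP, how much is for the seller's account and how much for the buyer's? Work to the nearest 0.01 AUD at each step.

DAP: the seller bears all costs to the named destination except import duty and clearance.
Seller's account: goods 80230.48 + inland to port 1105.99 + freight 2944.96 + destination terminal 636.36 + delivery 1195.27 = 86113.06
Buyer's account: brokerage 165.03 + duty 8695.13 = 8860.16

Seller: AUD 86113.06; buyer: AUD 8860.16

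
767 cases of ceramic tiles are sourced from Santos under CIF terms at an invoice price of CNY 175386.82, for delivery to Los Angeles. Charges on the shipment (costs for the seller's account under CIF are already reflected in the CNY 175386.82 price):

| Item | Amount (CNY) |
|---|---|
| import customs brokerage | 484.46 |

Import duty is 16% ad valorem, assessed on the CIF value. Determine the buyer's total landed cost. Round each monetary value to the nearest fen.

Total landed cost: CNY 203933.17

CIF: the seller pays costs through ocean freight and marine insurance to the destination port.
The CIF price already equals the CIF value: 175386.82
Import duty = 175386.82 × 16% = 28061.89
Buyer bears: brokerage 484.46 + duty 28061.89 = 28546.35
Landed cost = invoice 175386.82 + 28546.35 = 203933.17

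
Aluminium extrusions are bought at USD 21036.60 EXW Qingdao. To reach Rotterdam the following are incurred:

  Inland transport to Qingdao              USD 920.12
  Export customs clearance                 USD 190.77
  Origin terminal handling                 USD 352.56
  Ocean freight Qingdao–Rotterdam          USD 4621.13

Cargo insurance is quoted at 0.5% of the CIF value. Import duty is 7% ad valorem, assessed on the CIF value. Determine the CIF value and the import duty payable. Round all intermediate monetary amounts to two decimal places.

CIF value: USD 27257.47; import duty: USD 1908.02

Let C be the CIF value. C = EXW price + pre-shipment costs + freight + 0.5% × C
C − 0.5% × C = 21036.60 + 920.12 + 190.77 + 352.56 + 4621.13
0.995 × C = 27121.18
C = 27121.18 / 0.995 = 27257.47
Insurance premium = 0.5% × 27257.47 = 136.29
Import duty = 27257.47 × 7% = 1908.02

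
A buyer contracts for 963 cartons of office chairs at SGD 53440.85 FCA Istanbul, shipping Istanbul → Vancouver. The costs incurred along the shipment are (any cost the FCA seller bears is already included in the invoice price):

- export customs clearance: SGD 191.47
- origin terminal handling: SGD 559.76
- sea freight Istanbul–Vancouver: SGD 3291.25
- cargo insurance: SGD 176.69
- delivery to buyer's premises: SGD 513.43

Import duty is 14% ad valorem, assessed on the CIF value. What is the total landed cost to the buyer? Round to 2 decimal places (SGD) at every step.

FCA: the seller delivers export-cleared goods to the carrier; the buyer bears costs from that point.
Already in the invoice (seller's account under FCA): export clearance — exclude.
CIF value = FCA price + origin terminal + freight + insurance = 53440.85 + 559.76 + 3291.25 + 176.69 = 57468.55
Import duty = 57468.55 × 14% = 8045.60
Buyer bears: origin terminal 559.76 + freight 3291.25 + insurance 176.69 + delivery 513.43 + duty 8045.60 = 12586.73
Landed cost = invoice 53440.85 + 12586.73 = 66027.58

Total landed cost: SGD 66027.58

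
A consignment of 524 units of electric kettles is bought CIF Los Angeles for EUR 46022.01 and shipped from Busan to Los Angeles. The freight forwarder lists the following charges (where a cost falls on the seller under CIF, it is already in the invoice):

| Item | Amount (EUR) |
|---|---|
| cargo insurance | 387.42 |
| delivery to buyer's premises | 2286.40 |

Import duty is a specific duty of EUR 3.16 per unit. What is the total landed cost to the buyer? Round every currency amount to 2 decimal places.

Total landed cost: EUR 49964.25

CIF: the seller pays costs through ocean freight and marine insurance to the destination port.
Already in the invoice (seller's account under CIF): insurance — exclude.
The CIF price already equals the CIF value: 46022.01
Import duty = 524 × 3.16 = 1655.84
Buyer bears: delivery 2286.40 + duty 1655.84 = 3942.24
Landed cost = invoice 46022.01 + 3942.24 = 49964.25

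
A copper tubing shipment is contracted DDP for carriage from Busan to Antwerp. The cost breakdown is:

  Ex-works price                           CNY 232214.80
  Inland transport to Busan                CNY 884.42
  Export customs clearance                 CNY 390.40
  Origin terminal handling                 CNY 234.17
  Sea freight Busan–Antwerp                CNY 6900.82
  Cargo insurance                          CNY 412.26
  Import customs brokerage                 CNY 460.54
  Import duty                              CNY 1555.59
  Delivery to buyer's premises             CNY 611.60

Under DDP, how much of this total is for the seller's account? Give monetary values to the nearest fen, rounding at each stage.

DDP: the seller bears all costs including import duty.
Seller's account: goods 232214.80 + inland to port 884.42 + export clearance 390.40 + origin terminal 234.17 + freight 6900.82 + insurance 412.26 + brokerage 460.54 + duty 1555.59 + delivery 611.60 = 243664.60
Buyer's account: 0.00

Seller's account: CNY 243664.60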